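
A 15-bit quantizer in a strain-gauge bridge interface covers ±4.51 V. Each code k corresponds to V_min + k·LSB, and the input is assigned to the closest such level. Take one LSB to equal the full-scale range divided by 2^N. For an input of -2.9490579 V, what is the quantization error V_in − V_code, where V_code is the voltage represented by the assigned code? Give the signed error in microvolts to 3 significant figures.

−106 µV

Full-scale range = 4.51 V − (-4.51 V) = 9.02 V. LSB = 9.02 V / 2^15 ≈ 275.3 µV.
(-2.9490579 − (-4.51)) / LSB = 1.5609421 × 32768/9.02 = 5670.6154. Nearest integer: k = 5671.
V_code = -4.51 + (5671/32768) × 9.02 = -2.9489520264 V.
Error = V_in − V_code = -2.9490579 − (-2.9489520264) = −106 µV.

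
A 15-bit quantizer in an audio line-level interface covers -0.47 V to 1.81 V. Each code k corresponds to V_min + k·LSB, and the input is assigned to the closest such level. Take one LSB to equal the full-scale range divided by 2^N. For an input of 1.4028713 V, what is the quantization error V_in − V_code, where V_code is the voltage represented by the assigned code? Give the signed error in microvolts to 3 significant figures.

−15.7 µV

Span: 1.81 V − (-0.47 V) = 2.28 V. LSB = 2.28 V / 2^15 ≈ 69.58 µV.
(1.4028713 − (-0.47)) / LSB = 1.8728713 × 32768/2.28 = 26916.7749. Nearest integer: k = 26917.
V_code = V_min + k × range/2^15 = -0.47 + 26917 × 2.28/32768 = 1.4028869629 V.
Error = V_in − V_code = 1.4028713 − (1.4028869629) = −15.7 µV.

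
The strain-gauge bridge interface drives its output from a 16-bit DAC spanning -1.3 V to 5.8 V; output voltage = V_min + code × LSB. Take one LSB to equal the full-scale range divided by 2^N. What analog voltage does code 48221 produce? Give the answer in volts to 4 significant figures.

Full-scale range = 5.8 V − (-1.3 V) = 7.1 V. LSB = 7.1 V / 2^16.
V_out = -1.3 + 48221 × (7.1/65536) V
      = -1.3 + 5.22414 = 3.92414 V.

3.924 V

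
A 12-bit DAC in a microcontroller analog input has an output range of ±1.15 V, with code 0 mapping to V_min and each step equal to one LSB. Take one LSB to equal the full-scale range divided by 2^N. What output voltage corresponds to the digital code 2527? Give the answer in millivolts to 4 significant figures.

269.0 mV

The full-scale span is 1.15 − (-1.15) = 2.3 V. LSB = 2.3 V / 2^12.
V_out = V_min + code × LSB = -1.15 V + 2527 × 2.3 V / 4096
      = -1.15 + 1.41897 = 0.268970 V.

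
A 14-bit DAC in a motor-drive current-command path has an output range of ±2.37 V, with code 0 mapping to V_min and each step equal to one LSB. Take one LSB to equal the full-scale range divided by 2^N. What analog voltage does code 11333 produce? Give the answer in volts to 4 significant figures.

0.9087 V

Span: 2.37 V − (-2.37 V) = 4.74 V. LSB = 4.74 V / 2^14.
V_out = -2.37 + 11333 × (4.74/16384) V
      = -2.37 + 3.27871 = 0.908712 V.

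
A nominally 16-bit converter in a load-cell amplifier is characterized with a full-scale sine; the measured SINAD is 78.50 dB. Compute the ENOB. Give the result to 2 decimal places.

Inverting SNR = 6.02 N + 1.76: N_eff = (78.50 − 1.76)/6.02 = 12.7475.

12.75 bits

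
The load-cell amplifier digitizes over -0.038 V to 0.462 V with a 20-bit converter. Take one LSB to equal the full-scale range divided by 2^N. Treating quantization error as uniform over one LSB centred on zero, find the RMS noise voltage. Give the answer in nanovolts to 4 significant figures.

Full-scale range = 0.462 V − (-0.038 V) = 0.5 V.
LSB = 0.5 V / 2^20 = 476.837 nV.
σ_q = LSB/√12 = 476.837 nV/3.4641 = 137.7 nV.

137.7 nV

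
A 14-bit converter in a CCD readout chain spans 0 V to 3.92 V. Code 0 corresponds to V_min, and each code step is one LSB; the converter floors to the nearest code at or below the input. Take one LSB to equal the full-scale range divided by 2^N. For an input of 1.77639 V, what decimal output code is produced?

7424

Range is 3.92 V. LSB = 3.92 V / 2^14 ≈ 239.3 µV.
V_in − V_min = 1.77639 − (0) = 1.77639 V.
Divide by LSB: 1.77639 × 16384/3.92 = 7424.5851.
Truncating gives code 7424.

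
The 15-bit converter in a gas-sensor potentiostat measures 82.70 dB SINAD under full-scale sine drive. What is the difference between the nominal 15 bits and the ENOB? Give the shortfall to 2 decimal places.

Effective bits = (82.70 − 1.76)/6.02 = 13.4452.
Lost resolution: 15 − 13.4452 = 1.5548 bits.

1.55 bits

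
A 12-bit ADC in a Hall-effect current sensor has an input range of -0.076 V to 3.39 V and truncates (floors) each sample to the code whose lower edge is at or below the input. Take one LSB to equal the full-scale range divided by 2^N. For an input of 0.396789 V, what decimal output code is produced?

The full-scale span is 3.39 − (-0.076) = 3.466 V. LSB = 3.466 V / 2^12 ≈ 0.8462 mV.
V_in − V_min = 0.396789 − (-0.076) = 0.472789 V.
Divide by LSB: 0.472789 × 4096/3.466 = 558.7258.
Truncating gives code 558.

558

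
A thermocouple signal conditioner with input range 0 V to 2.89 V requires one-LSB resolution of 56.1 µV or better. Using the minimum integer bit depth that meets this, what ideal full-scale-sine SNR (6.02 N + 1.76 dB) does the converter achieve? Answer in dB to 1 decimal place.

Full-scale range = 2.89 V.
2.89 V / 56.1 µV = 51520. Since 2^15 = 32768 and 2^16 = 65536, N = 16.
Ideal SNR at N = 16: 6.02·16 + 1.76 = 98.1 dB.

98.1 dB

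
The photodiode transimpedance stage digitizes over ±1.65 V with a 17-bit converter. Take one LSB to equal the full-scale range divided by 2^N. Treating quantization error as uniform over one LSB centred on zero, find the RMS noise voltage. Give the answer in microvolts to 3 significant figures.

Range = 1.65 − (-1.65) = 3.3 V.
LSB = 3.3 V / 2^17 = 25.177 µV.
For a uniform distribution on [−LSB/2, +LSB/2], V_rms = LSB/√12 = 25.177 µV/3.4641 = 7.27 µV.

7.27 µV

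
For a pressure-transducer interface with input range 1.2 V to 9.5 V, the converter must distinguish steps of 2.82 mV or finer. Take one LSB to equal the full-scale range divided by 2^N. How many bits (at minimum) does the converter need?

12 bits

Range = 9.5 − (1.2) = 8.3 V.
Need 2^N ≥ 8.3 V / 2.82 mV = 2943 → N_min = 12.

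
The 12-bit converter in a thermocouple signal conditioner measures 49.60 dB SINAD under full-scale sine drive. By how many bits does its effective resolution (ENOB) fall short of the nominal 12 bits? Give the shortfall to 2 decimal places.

ENOB = (SINAD − 1.76)/6.02 = (49.60 − 1.76)/6.02 = 7.9468 bits.
12 − 7.9468 = 4.05 bits below nominal.

4.05 bits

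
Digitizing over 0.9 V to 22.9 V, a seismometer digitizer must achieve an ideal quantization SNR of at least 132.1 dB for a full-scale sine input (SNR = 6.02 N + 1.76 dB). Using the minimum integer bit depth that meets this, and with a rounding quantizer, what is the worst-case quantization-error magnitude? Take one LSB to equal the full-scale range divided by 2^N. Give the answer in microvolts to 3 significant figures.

Full-scale range = 22.9 V − (0.9 V) = 22 V.
Required N = ⌈(132.1 − 1.76)/6.02⌉ = ⌈21.651⌉ = 22.
Step size = 22/4194304 V = 5.2452 µV.
Max error for round-to-nearest is LSB/2 = 2.62 µV.

2.62 µV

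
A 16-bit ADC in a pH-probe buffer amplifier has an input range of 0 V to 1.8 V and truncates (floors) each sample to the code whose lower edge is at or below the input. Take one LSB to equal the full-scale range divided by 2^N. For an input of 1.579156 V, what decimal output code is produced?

57495

Span = 1.8 V. LSB = 1.8 V / 2^16 ≈ 27.47 µV.
code = ⌊(V_in − V_min)/LSB⌋ = ⌊(V_in − V_min) × 2^16 / range⌋
     = ⌊(1.579156 − (0)) × 65536 / 1.8⌋ = ⌊1.579156 × 65536/1.8⌋
     = ⌊57495.315⌋ = 57495.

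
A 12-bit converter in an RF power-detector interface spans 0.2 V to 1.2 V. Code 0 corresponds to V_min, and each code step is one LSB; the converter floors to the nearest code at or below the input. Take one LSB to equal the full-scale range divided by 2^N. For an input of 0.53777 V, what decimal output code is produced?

1383

The full-scale span is 1.2 − (0.2) = 1 V. LSB = 1 V / 2^12 ≈ 244.1 µV.
(V_in − V_min) × 2^12/range = (0.53777 − (0.2)) × 4096/1 = 1383.506.
Floor → code = 1383.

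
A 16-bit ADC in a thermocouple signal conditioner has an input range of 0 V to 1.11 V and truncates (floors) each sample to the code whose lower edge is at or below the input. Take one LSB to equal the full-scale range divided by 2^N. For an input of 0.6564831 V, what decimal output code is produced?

V_FS = 1.11 V. LSB = 1.11 V / 2^16 ≈ 16.94 µV.
(V_in − V_min) × 2^16/range = (0.6564831 − (0)) × 65536/1.11 = 38759.709.
Floor → code = 38759.

38759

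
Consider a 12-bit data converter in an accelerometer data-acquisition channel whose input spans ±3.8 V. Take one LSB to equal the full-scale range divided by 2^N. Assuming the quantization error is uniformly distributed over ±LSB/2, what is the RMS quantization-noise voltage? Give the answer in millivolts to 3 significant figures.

0.536 mV

The full-scale span is 3.8 − (-3.8) = 7.6 V.
LSB = 7.6 V / 2^12 = 1.8555 mV.
σ_q = LSB/√12 = 1.8555 mV/3.4641 = 0.536 mV.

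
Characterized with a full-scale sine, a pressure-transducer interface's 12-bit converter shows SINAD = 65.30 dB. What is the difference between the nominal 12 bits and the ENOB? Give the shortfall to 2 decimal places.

1.45 bits

ENOB = (SINAD − 1.76)/6.02 = (65.30 − 1.76)/6.02 = 10.5548 bits.
Shortfall = 12 − 10.5548 = 1.4452 bits.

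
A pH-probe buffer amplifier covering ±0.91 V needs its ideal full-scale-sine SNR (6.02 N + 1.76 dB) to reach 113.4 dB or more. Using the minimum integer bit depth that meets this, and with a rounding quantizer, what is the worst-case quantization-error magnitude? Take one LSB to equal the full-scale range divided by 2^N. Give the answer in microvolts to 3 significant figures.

1.74 µV

The full-scale span is 0.91 − (-0.91) = 1.82 V.
Required N = ⌈(113.4 − 1.76)/6.02⌉ = ⌈18.545⌉ = 19.
LSB = 1.82 V / 2^19 = 3.4714 µV.
Max error for round-to-nearest is LSB/2 = 1.74 µV.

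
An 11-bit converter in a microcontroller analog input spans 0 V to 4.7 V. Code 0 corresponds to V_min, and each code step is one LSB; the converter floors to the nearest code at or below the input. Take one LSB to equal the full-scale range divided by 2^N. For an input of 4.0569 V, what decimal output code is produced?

Full-scale range = 4.7 V. LSB = 4.7 V / 2^11 ≈ 2.295 mV.
(V_in − V_min) × 2^11/range = (4.0569 − (0)) × 2048/4.7 = 1767.773.
Floor → code = 1767.

1767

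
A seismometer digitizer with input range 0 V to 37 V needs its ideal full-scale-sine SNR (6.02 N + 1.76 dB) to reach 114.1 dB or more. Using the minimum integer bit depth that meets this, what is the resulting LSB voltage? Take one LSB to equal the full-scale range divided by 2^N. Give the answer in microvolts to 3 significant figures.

70.6 µV

Range is 37 V.
Solving 6.02 N ≥ 114.1 − 1.76: N ≥ 18.661. Round up → N = 19.
One LSB is 37 V / 524288 = 70.6 µV.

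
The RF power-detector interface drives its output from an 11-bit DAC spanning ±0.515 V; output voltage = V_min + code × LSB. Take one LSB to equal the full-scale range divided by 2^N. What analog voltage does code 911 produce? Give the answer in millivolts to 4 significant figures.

Range = 0.515 − (-0.515) = 1.03 V. LSB = 1.03 V / 2^11.
V_out = V_min + code × LSB = -0.515 V + 911 × 1.03 V / 2048
      = -0.515 V + 0.458169 V = -0.0568311 V.

-56.83 mV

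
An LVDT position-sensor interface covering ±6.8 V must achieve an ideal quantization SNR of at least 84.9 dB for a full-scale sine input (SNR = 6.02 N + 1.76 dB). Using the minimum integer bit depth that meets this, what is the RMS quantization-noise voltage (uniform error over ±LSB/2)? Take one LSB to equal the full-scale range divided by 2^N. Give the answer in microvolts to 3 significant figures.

Full-scale range = 6.8 V − (-6.8 V) = 13.6 V.
Required N = ⌈(84.9 − 1.76)/6.02⌉ = ⌈13.811⌉ = 14.
Step size = 13.6/16384 V = 0.83008 mV.
V_rms = LSB/√12 = 240 µV.

240 µV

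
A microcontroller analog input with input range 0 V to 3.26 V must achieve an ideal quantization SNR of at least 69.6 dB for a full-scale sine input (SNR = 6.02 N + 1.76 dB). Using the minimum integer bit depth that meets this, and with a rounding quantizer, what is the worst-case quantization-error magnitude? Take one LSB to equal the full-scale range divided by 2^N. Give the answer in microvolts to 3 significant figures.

Span = 3.26 V.
Required N = ⌈(69.6 − 1.76)/6.02⌉ = ⌈11.269⌉ = 12.
LSB = 3.26 V ÷ 2^12 = 3.26/4096 V = 0.79590 mV.
Half an LSB is 398 µV.

398 µV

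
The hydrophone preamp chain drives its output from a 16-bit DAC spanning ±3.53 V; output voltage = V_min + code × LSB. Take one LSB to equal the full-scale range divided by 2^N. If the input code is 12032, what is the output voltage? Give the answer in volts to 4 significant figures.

-2.234 V

Full-scale range = 3.53 V − (-3.53 V) = 7.06 V. LSB = 7.06 V / 2^16.
Output = V_min + (12032/65536) × range = -3.53 + 0.183594 × 7.06 V
      = -3.53 V + 1.29617 V = -2.23383 V.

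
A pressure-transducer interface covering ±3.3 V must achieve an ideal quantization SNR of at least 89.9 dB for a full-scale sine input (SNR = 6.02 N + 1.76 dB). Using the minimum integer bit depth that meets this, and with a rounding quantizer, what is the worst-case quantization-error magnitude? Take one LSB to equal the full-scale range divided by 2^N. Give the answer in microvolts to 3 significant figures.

Span: 3.3 V − (-3.3 V) = 6.6 V.
N ≥ (89.9 − 1.76)/6.02 = 14.641 → N_min = 15.
LSB = 6.6 V / 2^15 = 201.42 µV.
|e|_max = LSB/2 = 101 µV.

101 µV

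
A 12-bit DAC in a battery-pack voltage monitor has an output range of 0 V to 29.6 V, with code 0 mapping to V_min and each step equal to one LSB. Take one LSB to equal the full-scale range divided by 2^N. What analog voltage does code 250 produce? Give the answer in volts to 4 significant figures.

Span = 29.6 V. LSB = 29.6 V / 2^12.
Output = V_min + (250/4096) × range = 0 + 0.0610352 × 29.6 V
      = 0 + 1.80664 = 1.80664 V.

1.807 V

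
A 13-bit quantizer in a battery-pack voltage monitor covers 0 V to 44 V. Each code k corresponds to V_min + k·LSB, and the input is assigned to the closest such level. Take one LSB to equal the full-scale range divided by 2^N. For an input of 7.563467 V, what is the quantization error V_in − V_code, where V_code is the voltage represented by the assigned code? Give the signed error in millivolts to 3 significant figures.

V_FS = 44 V. LSB = 44 V / 2^13 ≈ 5.371 mV.
(7.563467 − (0)) / LSB = 7.563467 × 8192/44 = 1408.1800. Nearest integer: k = 1408.
V_code = V_min + k × range/2^13 = 0 + 1408 × 44/8192 = 7.562500000 V.
e = 7.563467 − (7.562500000) = +0.967 mV.

+0.967 mV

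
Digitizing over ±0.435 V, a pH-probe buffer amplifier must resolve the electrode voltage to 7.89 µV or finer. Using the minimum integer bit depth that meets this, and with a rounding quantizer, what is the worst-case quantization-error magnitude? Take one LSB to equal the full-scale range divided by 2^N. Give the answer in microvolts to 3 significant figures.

Span: 0.435 V − (-0.435 V) = 0.87 V.
0.87 V / 7.89 µV = 110300. Since 2^16 = 65536 and 2^17 = 131072, N = 17.
One LSB is 0.87 V / 131072 = 6.6376 µV.
|e|_max = LSB/2 = 3.32 µV.

3.32 µV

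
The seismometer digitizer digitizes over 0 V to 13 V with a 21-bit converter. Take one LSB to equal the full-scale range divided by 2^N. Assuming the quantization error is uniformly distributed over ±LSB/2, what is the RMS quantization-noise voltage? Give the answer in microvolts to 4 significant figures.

Span = 13 V.
LSB = 13 V ÷ 2^21 = 13/2097152 V = 6.19888 µV.
For a uniform distribution on [−LSB/2, +LSB/2], V_rms = LSB/√12 = 6.19888 µV/3.4641 = 1.789 µV.

1.789 µV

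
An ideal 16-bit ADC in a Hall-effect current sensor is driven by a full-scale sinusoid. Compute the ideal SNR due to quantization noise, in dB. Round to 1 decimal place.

SNR = 6.02·16 + 1.76 = 98.08 dB.

98.1 dB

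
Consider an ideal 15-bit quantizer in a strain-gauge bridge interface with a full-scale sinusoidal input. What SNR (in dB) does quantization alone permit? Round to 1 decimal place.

92.1 dB

6.02(15) + 1.76 = 90.30 + 1.76 = 92.06 dB.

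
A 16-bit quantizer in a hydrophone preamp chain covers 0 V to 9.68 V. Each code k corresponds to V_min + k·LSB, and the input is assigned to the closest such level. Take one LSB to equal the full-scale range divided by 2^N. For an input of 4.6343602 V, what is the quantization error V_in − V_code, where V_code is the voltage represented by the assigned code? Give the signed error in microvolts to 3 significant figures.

Range is 9.68 V. LSB = 9.68 V / 2^16 ≈ 147.7 µV.
(V_in − V_min)/LSB = (4.6343602 − (0)) × 65536/9.68 = 31375.7676 → nearest code k = 31376.
V_code = 0 + (31376/65536) × 9.68 = 4.6343945313 V.
V_in − V_code = 4.6343602 − (4.6343945313) = −34.3 µV.

−34.3 µV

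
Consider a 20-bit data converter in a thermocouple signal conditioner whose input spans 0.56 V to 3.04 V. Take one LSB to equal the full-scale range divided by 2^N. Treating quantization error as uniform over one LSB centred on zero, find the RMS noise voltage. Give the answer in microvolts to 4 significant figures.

0.6827 µV

Full-scale range = 3.04 V − (0.56 V) = 2.48 V.
Step size = 2.48/1048576 V = 2.36511 µV.
RMS of a uniform error over width LSB is LSB/√12 = 0.6827 µV.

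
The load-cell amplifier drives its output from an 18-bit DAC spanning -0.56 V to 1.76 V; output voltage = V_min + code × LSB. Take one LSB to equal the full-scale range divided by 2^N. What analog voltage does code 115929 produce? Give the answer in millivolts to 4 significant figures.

466.0 mV

Full-scale range = 1.76 V − (-0.56 V) = 2.32 V. LSB = 2.32 V / 2^18.
Output = V_min + (115929/262144) × range = -0.56 + 0.442234 × 2.32 V
      = -0.56 V + 1.02598 V = 0.465983 V.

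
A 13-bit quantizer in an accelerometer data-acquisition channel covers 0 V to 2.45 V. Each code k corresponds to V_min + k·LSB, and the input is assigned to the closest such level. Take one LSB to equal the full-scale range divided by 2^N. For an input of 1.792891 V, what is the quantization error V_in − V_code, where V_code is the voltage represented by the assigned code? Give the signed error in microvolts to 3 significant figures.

Full-scale range = 2.45 V. LSB = 2.45 V / 2^13 ≈ 299.1 µV.
(1.792891 − (0)) / LSB = 1.792891 × 8192/2.45 = 5994.8421. Nearest integer: k = 5995.
Reconstructed level: 0 + 5995 × 2.45/8192 V = 1.792938232 V.
Error = V_in − V_code = 1.792891 − (1.792938232) = −47.2 µV.

−47.2 µV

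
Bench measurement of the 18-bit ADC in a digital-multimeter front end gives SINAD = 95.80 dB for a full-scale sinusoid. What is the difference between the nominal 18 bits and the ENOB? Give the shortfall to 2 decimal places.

Effective bits = (95.80 − 1.76)/6.02 = 15.6213.
Lost resolution: 18 − 15.6213 = 2.3787 bits.

2.38 bits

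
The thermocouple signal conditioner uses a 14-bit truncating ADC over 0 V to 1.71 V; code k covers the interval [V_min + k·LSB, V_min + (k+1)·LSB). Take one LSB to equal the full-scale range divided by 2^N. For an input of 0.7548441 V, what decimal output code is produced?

Range is 1.71 V. LSB = 1.71 V / 2^14 ≈ 104.4 µV.
V_in − V_min = 0.7548441 − (0) = 0.7548441 V.
Divide by LSB: 0.7548441 × 16384/1.71 = 7232.3776.
Truncating gives code 7232.

7232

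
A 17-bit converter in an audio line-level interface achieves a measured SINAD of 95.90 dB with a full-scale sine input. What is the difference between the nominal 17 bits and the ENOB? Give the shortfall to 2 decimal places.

ENOB = (SINAD − 1.76)/6.02 = (95.90 − 1.76)/6.02 = 15.6379 bits.
Shortfall = 17 − 15.6379 = 1.3621 bits.

1.36 bits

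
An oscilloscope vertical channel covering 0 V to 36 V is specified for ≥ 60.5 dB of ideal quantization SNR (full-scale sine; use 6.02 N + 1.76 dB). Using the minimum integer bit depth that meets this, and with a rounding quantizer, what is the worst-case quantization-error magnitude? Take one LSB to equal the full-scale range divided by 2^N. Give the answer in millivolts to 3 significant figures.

17.6 mV

Span = 36 V.
Solving 6.02 N ≥ 60.5 − 1.76: N ≥ 9.757. Round up → N = 10.
LSB = 36 V / 2^10 = 35.156 mV.
|e|_max = LSB/2 = 17.6 mV.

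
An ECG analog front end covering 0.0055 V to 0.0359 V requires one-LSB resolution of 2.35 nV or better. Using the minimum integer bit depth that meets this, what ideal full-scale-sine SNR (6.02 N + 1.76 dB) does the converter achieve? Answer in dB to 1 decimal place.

Span: 0.0359 V − (0.0055 V) = 0.0304 V.
Required number of levels: 0.0304/2.35 nV = 1.2936e7; smallest N with 2^N ≥ that is 24.
Ideal SNR at N = 24: 6.02·24 + 1.76 = 146.2 dB.

146.2 dB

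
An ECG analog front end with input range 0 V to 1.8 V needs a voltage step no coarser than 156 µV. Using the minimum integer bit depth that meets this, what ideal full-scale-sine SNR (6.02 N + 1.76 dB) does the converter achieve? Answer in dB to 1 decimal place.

86.0 dB

Span = 1.8 V.
Required number of levels: 1.8/156 µV = 11538; smallest N with 2^N ≥ that is 14.
6.02(14) + 1.76 = 86.04 dB.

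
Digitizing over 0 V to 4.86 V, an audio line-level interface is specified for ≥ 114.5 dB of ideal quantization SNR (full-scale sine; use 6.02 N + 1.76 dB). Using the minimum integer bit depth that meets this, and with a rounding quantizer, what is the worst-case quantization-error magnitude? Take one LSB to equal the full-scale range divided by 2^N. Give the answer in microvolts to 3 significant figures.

Full-scale range = 4.86 V.
Solving 6.02 N ≥ 114.5 − 1.76: N ≥ 18.728. Round up → N = 19.
Step size = 4.86/524288 V = 9.2697 µV.
Max error for round-to-nearest is LSB/2 = 4.63 µV.

4.63 µV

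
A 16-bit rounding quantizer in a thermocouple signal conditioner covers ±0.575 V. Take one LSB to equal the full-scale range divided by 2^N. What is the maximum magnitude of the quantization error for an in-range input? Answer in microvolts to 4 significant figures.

Full-scale range = 0.575 V − (-0.575 V) = 1.15 V.
One LSB is 1.15 V / 65536 = 17.5476 µV.
Worst-case error for round-to-nearest is half an LSB: 8.774 µV.

8.774 µV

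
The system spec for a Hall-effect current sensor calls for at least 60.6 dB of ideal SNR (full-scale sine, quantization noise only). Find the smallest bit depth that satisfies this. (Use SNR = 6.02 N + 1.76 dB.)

6.02 N + 1.76 ≥ 60.6 gives N ≥ 9.774, so the minimum integer is 10.

10 bits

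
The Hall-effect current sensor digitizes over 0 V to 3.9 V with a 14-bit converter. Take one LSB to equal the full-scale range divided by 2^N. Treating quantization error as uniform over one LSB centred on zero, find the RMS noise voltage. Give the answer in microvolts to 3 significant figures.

68.7 µV

V_FS = 3.9 V.
LSB = 3.9 V / 2^14 = 238.04 µV.
V_rms = LSB/√12 = 238.04 µV / √12 = 68.7 µV.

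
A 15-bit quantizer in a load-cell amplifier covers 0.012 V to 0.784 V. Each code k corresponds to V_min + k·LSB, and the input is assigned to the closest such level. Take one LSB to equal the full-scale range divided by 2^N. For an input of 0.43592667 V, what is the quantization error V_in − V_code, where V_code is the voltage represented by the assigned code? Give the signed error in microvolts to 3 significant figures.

−4.24 µV

Range = 0.784 − (0.012) = 0.772 V. LSB = 0.772 V / 2^15 ≈ 23.56 µV.
(V_in − V_min)/LSB = (0.43592667 − (0.012)) × 32768/0.772 = 17993.8201 → nearest code k = 17994.
V_code = V_min + k × range/2^15 = 0.012 + 17994 × 0.772/32768 = 0.43593090820 V.
e = 0.43592667 − (0.43593090820) = −4.24 µV.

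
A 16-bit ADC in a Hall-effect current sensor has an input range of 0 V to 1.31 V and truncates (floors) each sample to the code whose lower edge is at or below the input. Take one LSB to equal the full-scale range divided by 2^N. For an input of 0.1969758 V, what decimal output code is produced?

9854

V_FS = 1.31 V. LSB = 1.31 V / 2^16 ≈ 19.99 µV.
code = ⌊(V_in − V_min)/LSB⌋ = ⌊(V_in − V_min) × 2^16 / range⌋
     = ⌊(0.1969758 − (0)) × 65536 / 1.31⌋ = ⌊0.1969758 × 65536/1.31⌋
     = ⌊9854.203⌋ = 9854.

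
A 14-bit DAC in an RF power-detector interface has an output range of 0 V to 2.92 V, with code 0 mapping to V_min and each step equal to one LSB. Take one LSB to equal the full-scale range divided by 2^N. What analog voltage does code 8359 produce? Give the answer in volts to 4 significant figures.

1.490 V

Span = 2.92 V. LSB = 2.92 V / 2^14.
V_out = V_min + code × LSB = 0 V + 8359 × 2.92 V / 16384
      = 0 + 1.48976 = 1.48976 V.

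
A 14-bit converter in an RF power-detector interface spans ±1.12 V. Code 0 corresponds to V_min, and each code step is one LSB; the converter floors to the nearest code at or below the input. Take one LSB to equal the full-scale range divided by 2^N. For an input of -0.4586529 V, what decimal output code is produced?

The full-scale span is 1.12 − (-1.12) = 2.24 V. LSB = 2.24 V / 2^14 ≈ 136.7 µV.
V_in − V_min = -0.4586529 − (-1.12) = 0.6613471 V.
Divide by LSB: 0.6613471 × 16384/2.24 = 4837.2816.
Truncating gives code 4837.

4837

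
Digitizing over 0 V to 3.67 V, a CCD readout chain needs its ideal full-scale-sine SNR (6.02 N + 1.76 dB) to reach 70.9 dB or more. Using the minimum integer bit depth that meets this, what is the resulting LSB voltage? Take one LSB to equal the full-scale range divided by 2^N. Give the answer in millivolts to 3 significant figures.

0.896 mV

Range is 3.67 V.
N ≥ (70.9 − 1.76)/6.02 = 11.485 → N_min = 12.
Step size = 3.67/4096 V = 0.896 mV.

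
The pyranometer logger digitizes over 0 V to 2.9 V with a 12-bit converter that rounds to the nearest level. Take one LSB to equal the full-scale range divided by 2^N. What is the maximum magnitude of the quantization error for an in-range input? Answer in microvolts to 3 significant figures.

Span = 2.9 V.
Step size = 2.9/4096 V = 0.70801 mV.
Worst-case error for round-to-nearest is half an LSB: 354 µV.

354 µV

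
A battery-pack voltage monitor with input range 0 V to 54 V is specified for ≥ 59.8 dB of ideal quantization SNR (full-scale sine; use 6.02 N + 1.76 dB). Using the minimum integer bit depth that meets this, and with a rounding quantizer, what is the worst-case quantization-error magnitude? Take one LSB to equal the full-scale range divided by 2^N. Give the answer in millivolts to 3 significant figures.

Range is 54 V.
Solving 6.02 N ≥ 59.8 − 1.76: N ≥ 9.641. Round up → N = 10.
LSB = 54 V / 2^10 = 52.734 mV.
Max error for round-to-nearest is LSB/2 = 26.4 mV.

26.4 mV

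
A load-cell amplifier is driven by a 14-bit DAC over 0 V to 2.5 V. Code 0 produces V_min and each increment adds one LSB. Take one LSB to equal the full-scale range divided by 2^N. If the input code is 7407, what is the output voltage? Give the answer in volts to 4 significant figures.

Span = 2.5 V. LSB = 2.5 V / 2^14.
V_out = V_min + code × LSB = 0 V + 7407 × 2.5 V / 16384
      = 0 + 1.13022 = 1.13022 V.

1.130 V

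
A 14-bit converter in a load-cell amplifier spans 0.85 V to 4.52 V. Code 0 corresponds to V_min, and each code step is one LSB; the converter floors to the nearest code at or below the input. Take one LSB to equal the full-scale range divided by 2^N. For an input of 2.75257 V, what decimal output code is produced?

The full-scale span is 4.52 − (0.85) = 3.67 V. LSB = 3.67 V / 2^14 ≈ 224.0 µV.
(V_in − V_min) × 2^14/range = (2.75257 − (0.85)) × 16384/3.67 = 8493.653.
Floor → code = 8493.

8493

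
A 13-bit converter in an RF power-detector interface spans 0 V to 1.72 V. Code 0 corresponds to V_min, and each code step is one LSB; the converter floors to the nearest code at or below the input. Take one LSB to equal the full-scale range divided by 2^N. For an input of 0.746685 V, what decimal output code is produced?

3556

V_FS = 1.72 V. LSB = 1.72 V / 2^13 ≈ 210.0 µV.
(V_in − V_min) × 2^13/range = (0.746685 − (0)) × 8192/1.72 = 3556.304.
Floor → code = 3556.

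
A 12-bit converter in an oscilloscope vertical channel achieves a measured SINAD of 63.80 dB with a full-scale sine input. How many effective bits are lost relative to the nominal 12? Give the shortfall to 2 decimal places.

N_eff = (63.80 − 1.76)/6.02 = 10.3056 bits.
Shortfall = 12 − 10.3056 = 1.6944 bits.

1.69 bits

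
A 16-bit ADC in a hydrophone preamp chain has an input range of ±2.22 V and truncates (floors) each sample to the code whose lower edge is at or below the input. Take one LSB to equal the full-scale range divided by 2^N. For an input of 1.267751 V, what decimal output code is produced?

51480

Span: 2.22 V − (-2.22 V) = 4.44 V. LSB = 4.44 V / 2^16 ≈ 67.75 µV.
code = ⌊(V_in − V_min)/LSB⌋ = ⌊(V_in − V_min) × 2^16 / range⌋
     = ⌊(1.267751 − (-2.22)) × 65536 / 4.44⌋ = ⌊3.487751 × 65536/4.44⌋
     = ⌊51480.462⌋ = 51480.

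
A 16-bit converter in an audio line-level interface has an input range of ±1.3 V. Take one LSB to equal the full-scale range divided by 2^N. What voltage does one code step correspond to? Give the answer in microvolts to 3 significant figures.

Range = 1.3 − (-1.3) = 2.6 V.
2^16 = 65536 levels.
Step size = 2.6/65536 V = 39.7 µV.

39.7 µV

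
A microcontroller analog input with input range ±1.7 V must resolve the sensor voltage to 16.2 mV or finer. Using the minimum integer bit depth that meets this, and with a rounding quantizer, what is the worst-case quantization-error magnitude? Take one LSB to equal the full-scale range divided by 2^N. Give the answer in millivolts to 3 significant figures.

The full-scale span is 1.7 − (-1.7) = 3.4 V.
Levels needed ≥ 3.4/16.2 mV = 209.9. 2^8 = 256 suffices, so N_min = 8.
One LSB is 3.4 V / 256 = 13.281 mV.
Half an LSB is 6.64 mV.

6.64 mV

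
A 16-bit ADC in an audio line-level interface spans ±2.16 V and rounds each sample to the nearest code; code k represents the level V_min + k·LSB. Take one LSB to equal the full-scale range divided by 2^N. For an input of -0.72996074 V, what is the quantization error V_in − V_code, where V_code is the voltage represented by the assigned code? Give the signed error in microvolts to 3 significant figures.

Span: 2.16 V − (-2.16 V) = 4.32 V. LSB = 4.32 V / 2^16 ≈ 65.92 µV.
(V_in − V_min)/LSB = (-0.72996074 − (-2.16)) × 65536/4.32 = 21694.2252 → nearest code k = 21694.
Reconstructed level: -2.16 + 21694 × 4.32/65536 V = -0.72997558594 V.
Error = V_in − V_code = -0.72996074 − (-0.72997558594) = +14.8 µV.

+14.8 µV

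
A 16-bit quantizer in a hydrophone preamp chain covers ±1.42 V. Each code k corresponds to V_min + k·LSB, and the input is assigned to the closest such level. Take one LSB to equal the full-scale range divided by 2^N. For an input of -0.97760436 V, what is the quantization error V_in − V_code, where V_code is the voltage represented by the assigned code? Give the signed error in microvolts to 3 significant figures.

−11.0 µV

Span: 1.42 V − (-1.42 V) = 2.84 V. LSB = 2.84 V / 2^16 ≈ 43.33 µV.
Position in LSBs: (-0.97760436 − (-1.42)) × 65536/2.84 = 10208.7467; rounding gives k = 10209.
V_code = V_min + k × range/2^16 = -1.42 + 10209 × 2.84/65536 = -0.97759338379 V.
V_in − V_code = -0.97760436 − (-0.97759338379) = −11.0 µV.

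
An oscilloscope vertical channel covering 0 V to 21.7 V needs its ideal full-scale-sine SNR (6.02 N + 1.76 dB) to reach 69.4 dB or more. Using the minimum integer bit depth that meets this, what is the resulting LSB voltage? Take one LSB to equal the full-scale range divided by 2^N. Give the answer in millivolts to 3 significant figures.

V_FS = 21.7 V.
6.02 N + 1.76 ≥ 69.4 gives N ≥ 11.236, so the minimum integer is 12.
One LSB is 21.7 V / 4096 = 5.30 mV.

5.30 mV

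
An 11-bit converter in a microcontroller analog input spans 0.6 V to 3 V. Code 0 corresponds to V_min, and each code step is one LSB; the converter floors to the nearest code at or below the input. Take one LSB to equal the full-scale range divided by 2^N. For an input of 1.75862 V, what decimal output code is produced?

988

Span: 3 V − (0.6 V) = 2.4 V. LSB = 2.4 V / 2^11 ≈ 1.172 mV.
V_in − V_min = 1.75862 − (0.6) = 1.15862 V.
Divide by LSB: 1.15862 × 2048/2.4 = 988.6891.
Truncating gives code 988.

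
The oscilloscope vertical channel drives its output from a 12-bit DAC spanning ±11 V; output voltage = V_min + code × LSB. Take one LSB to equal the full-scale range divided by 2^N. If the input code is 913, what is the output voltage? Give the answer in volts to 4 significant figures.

The full-scale span is 11 − (-11) = 22 V. LSB = 22 V / 2^12.
V_out = -11 + 913 × (22/4096) V
      = -11 + 4.90381 = -6.09619 V.

-6.096 V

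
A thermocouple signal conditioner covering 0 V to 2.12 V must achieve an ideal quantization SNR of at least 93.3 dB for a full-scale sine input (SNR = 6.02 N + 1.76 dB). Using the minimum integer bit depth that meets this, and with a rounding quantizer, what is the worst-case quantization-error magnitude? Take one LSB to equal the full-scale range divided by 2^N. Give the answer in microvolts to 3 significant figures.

V_FS = 2.12 V.
6.02 N + 1.76 ≥ 93.3 gives N ≥ 15.206, so the minimum integer is 16.
Step size = 2.12/65536 V = 32.349 µV.
Half an LSB is 16.2 µV.

16.2 µV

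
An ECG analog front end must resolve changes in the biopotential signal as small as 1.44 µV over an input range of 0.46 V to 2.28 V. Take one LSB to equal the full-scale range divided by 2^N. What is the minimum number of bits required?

21 bits

Full-scale range = 2.28 V − (0.46 V) = 1.82 V.
Levels needed ≥ 1.82/1.44 µV = 1.264e6. 2^21 = 2097152 suffices, so N_min = 21.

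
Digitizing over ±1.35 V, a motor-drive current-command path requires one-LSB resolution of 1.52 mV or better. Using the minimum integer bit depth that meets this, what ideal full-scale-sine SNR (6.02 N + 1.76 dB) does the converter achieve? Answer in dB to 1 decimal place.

68.0 dB

The full-scale span is 1.35 − (-1.35) = 2.7 V.
Need 2^N ≥ 2.7 V / 1.52 mV = 1776 → N_min = 11.
SNR = 6.02 × 11 + 1.76 = 67.98 dB.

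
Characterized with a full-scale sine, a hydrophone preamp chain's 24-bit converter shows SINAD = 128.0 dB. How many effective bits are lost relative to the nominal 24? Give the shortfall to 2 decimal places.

N_eff = (128.0 − 1.76)/6.02 = 20.9701 bits.
Shortfall = 24 − 20.9701 = 3.0299 bits.

3.03 bits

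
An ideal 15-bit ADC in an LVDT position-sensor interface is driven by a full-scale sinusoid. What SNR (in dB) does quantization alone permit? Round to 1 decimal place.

92.1 dB

SNR = 6.02·15 + 1.76 = 92.06 dB.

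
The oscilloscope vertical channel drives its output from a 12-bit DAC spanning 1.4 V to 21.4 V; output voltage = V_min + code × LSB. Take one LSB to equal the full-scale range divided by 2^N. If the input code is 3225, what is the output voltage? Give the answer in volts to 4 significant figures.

17.15 V

The full-scale span is 21.4 − (1.4) = 20 V. LSB = 20 V / 2^12.
V_out = V_min + code × LSB = 1.4 V + 3225 × 20 V / 4096
      = 1.4 + 15.7471 = 17.1471 V.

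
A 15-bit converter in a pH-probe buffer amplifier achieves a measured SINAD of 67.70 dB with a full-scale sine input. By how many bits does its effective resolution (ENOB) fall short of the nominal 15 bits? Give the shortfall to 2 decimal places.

ENOB = (SINAD − 1.76)/6.02 = (67.70 − 1.76)/6.02 = 10.9535 bits.
15 − 10.9535 = 4.05 bits below nominal.

4.05 bits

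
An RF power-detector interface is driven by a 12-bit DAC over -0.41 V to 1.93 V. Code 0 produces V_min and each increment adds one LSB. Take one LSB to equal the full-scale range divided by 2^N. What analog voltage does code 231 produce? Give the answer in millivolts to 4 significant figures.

Full-scale range = 1.93 V − (-0.41 V) = 2.34 V. LSB = 2.34 V / 2^12.
V_out = -0.41 + 231 × (2.34/4096) V
      = -0.41 + 0.131968 = -0.278032 V.

-278.0 mV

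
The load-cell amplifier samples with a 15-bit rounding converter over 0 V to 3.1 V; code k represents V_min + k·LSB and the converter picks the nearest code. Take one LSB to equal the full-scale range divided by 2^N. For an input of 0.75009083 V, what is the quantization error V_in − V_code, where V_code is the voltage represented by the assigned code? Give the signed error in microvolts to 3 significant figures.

V_FS = 3.1 V. LSB = 3.1 V / 2^15 ≈ 94.60 µV.
Position in LSBs: (0.75009083 − (0)) × 32768/3.1 = 7928.7020; rounding gives k = 7929.
Reconstructed level: 0 + 7929 × 3.1/32768 V = 0.75011901855 V.
V_in − V_code = 0.75009083 − (0.75011901855) = −28.2 µV.

−28.2 µV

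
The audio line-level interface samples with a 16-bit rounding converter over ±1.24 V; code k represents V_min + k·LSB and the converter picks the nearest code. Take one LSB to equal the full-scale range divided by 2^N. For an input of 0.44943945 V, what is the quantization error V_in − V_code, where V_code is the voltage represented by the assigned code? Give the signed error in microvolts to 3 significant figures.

Full-scale range = 1.24 V − (-1.24 V) = 2.48 V. LSB = 2.48 V / 2^16 ≈ 37.84 µV.
Position in LSBs: (0.44943945 − (-1.24)) × 65536/2.48 = 44644.7999; rounding gives k = 44645.
V_code = V_min + k × range/2^16 = -1.24 + 44645 × 2.48/65536 = 0.44944702148 V.
e = 0.44943945 − (0.44944702148) = −7.57 µV.

−7.57 µV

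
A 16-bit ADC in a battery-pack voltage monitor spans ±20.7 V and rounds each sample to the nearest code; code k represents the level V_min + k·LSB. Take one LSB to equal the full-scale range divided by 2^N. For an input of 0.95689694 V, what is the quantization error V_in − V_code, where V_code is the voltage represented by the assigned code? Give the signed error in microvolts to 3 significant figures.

The full-scale span is 20.7 − (-20.7) = 41.4 V. LSB = 41.4 V / 2^16 ≈ 0.6317 mV.
(V_in − V_min)/LSB = (0.95689694 − (-20.7)) × 65536/41.4 = 34282.7632 → nearest code k = 34283.
V_code = V_min + k × range/2^16 = -20.7 + 34283 × 41.4/65536 = 0.95704650879 V.
e = 0.95689694 − (0.95704650879) = −150 µV.

−150 µV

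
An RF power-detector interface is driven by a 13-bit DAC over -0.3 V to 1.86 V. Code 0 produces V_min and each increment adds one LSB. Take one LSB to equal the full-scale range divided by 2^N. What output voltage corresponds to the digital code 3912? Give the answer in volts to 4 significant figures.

0.7315 V

Range = 1.86 − (-0.3) = 2.16 V. LSB = 2.16 V / 2^13.
V_out = V_min + code × LSB = -0.3 V + 3912 × 2.16 V / 8192
      = -0.3 + 1.03148 = 0.731484 V.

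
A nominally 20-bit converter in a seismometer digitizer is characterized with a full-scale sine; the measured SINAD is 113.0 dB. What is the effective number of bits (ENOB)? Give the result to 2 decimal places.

18.48 bits

Inverting SNR = 6.02 N + 1.76: N_eff = (113.0 − 1.76)/6.02 = 18.4784.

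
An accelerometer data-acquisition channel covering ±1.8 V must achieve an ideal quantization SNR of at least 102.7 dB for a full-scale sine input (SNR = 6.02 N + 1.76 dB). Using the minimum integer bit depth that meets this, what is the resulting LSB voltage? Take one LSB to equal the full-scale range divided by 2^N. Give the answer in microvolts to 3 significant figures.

27.5 µV

Range = 1.8 − (-1.8) = 3.6 V.
Solving 6.02 N ≥ 102.7 − 1.76: N ≥ 16.767. Round up → N = 17.
One LSB is 3.6 V / 131072 = 27.5 µV.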